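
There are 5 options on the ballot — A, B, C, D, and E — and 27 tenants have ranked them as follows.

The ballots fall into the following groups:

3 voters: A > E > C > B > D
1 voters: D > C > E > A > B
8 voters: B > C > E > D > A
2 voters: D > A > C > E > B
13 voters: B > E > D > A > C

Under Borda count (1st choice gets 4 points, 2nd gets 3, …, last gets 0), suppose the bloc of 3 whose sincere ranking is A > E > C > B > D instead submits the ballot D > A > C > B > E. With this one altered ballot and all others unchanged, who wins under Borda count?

Borda totals with the altered ballot: A 29, B 87, C 37, D 58, E 59.
The winner is unchanged: still B.

B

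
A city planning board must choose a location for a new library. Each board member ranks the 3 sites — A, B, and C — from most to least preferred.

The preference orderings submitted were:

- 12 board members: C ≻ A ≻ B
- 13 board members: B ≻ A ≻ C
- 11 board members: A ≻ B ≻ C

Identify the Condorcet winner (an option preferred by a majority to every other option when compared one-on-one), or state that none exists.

Head-to-head results (36 voters total):
A vs B: A wins 23–13.
A vs C: A wins 24–12.
B vs C: B wins 24–12.
A beats each rival — B (23–13), C (24–12) — so A is the Condorcet winner.

A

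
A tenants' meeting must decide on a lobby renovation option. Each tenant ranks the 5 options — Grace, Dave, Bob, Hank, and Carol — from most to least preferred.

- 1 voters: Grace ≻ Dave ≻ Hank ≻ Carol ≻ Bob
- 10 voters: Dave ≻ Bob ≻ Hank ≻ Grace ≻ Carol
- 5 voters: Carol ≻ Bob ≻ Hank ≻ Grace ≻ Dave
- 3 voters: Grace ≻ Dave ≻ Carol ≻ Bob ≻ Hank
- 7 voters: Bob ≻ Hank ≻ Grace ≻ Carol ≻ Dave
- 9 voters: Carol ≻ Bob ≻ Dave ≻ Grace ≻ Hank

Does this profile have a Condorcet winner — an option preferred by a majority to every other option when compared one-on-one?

No

Head-to-head results (35 voters total):
Grace vs Dave: Dave wins 19–16.
Grace vs Bob: Bob wins 31–4.
Grace vs Hank: Hank wins 22–13.
Grace vs Carol: Grace wins 21–14.
Dave vs Bob: Bob wins 21–14.
Dave vs Hank: Dave wins 23–12.
Dave vs Carol: Carol wins 21–14.
Bob vs Hank: Bob wins 34–1.
Bob vs Carol: Carol wins 18–17.
Hank vs Carol: Hank wins 18–17.
No candidate beats all others: Grace beats Carol beats Dave beats Grace, a majority cycle.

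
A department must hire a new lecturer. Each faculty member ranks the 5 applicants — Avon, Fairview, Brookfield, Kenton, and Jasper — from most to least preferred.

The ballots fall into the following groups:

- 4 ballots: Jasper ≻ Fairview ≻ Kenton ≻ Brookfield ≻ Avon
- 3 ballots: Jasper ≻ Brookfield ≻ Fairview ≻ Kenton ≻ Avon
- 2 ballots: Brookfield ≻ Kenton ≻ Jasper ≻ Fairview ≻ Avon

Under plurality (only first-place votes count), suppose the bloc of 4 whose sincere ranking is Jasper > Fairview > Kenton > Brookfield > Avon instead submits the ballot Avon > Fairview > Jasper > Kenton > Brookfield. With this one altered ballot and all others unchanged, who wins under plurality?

Avon

First-place totals with the altered ballot: Avon 4, Fairview 0, Brookfield 2, Kenton 0, Jasper 3.
The switch changes the winner from Jasper to Avon.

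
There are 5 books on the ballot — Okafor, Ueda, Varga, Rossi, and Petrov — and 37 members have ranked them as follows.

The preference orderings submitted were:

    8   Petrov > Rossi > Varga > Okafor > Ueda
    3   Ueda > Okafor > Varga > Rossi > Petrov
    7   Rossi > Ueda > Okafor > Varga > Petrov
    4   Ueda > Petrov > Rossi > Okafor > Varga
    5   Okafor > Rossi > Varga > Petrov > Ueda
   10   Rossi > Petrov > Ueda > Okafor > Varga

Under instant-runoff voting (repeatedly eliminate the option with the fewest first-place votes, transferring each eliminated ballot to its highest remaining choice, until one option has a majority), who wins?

Rossi

Round 1: Rossi 17, Petrov 8, Ueda 7, Okafor 5, Varga 0. Varga has the fewest and is eliminated.
Round 2: Rossi 17, Petrov 8, Ueda 7, Okafor 5. Okafor has the fewest and is eliminated.
Round 3: Rossi 22, Petrov 8, Ueda 7. Rossi has a majority.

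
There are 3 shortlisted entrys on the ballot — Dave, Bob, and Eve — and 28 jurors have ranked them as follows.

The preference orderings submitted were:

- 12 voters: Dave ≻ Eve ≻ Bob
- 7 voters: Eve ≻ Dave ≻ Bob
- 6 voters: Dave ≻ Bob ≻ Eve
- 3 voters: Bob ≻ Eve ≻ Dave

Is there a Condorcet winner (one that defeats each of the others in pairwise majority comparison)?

Head-to-head results (28 voters total):
Dave vs Bob: Dave wins 25–3.
Dave vs Eve: Dave wins 18–10.
Bob vs Eve: Eve wins 19–9.
Dave beats each rival — Bob (25–3), Eve (18–10) — so Dave is the Condorcet winner.

Yes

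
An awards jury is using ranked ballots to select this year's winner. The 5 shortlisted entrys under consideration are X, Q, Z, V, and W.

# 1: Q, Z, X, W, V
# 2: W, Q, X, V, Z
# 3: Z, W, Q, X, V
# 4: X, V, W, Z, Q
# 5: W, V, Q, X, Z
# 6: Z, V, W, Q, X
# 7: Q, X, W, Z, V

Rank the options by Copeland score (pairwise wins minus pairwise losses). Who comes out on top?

W

Pairwise results:
  X vs Q: Q wins 6–1.
  X vs Z: X wins 4–3.
  X vs V: X wins 5–2.
  X vs W: W wins 4–3.
  Q vs Z: Q wins 4–3.
  Q vs V: Q wins 4–3.
  Q vs W: W wins 5–2.
  Z vs V: Z wins 4–3.
  Z vs W: W wins 4–3.
  V vs W: W wins 5–2.
Copeland scores (wins − losses):
  X: 2 − 2 = 0
  Q: 3 − 1 = 2
  Z: 1 − 3 = -2
  V: 0 − 4 = -4
  W: 4 − 0 = 4
W has the best Copeland score.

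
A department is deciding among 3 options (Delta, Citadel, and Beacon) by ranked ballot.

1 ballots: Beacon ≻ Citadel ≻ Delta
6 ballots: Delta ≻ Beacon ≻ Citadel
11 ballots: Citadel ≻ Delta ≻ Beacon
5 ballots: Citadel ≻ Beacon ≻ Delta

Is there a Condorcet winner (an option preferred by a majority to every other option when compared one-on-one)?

Head-to-head results (23 voters total):
Delta vs Citadel: Citadel wins 17–6.
Delta vs Beacon: Delta wins 17–6.
Citadel vs Beacon: Citadel wins 16–7.
Citadel beats each rival — Delta (17–6), Beacon (16–7) — so Citadel is the Condorcet winner.

Yes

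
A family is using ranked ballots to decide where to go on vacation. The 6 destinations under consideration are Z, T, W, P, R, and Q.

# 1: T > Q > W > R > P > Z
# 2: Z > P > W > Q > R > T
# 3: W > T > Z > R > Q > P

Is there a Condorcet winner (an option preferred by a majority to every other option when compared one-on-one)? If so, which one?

W

Head-to-head results (3 voters total):
Z vs T: T wins 2–1.
Z vs W: W wins 2–1.
Z vs P: Z wins 2–1.
Z vs R: Z wins 2–1.
Z vs Q: Z wins 2–1.
T vs W: W wins 2–1.
T vs P: T wins 2–1.
T vs R: T wins 2–1.
T vs Q: T wins 2–1.
W vs P: W wins 2–1.
W vs R: W wins 3–0.
W vs Q: W wins 2–1.
P vs R: R wins 2–1.
P vs Q: Q wins 2–1.
R vs Q: Q wins 2–1.
W beats each rival — Z (2–1), T (2–1), P (2–1), R (3–0), Q (2–1) — so W is the Condorcet winner.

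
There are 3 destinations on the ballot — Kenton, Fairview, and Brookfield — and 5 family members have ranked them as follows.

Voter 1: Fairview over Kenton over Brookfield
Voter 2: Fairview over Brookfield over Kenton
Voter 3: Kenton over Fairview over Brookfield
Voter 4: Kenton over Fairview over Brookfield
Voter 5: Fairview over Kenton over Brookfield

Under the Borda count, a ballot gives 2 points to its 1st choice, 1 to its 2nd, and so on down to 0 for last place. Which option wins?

Fairview

Borda scores:
  Kenton: 1 + 0 + 2 + 2 + 1 = 6
  Fairview: 2 + 2 + 1 + 1 + 2 = 8
  Brookfield: 0 + 1 + 0 + 0 + 0 = 1
Fairview has the highest total.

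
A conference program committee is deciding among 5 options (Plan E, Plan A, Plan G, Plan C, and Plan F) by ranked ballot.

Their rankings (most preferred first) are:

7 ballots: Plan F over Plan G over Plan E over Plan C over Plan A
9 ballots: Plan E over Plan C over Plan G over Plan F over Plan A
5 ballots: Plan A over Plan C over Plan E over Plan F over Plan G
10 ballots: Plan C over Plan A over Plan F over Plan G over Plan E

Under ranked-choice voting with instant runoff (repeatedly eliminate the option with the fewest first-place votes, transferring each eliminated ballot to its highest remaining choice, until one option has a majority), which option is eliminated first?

Plan G

Round 1: Plan C 10, Plan E 9, Plan F 7, Plan A 5, Plan G 0. Plan G has the fewest and is eliminated.
Round 2: Plan C 10, Plan E 9, Plan F 7, Plan A 5. Plan A has the fewest and is eliminated.
Round 3: Plan C 15, Plan E 9, Plan F 7. Plan F has the fewest and is eliminated.
Round 4: Plan E 16, Plan C 15. Plan E has a majority.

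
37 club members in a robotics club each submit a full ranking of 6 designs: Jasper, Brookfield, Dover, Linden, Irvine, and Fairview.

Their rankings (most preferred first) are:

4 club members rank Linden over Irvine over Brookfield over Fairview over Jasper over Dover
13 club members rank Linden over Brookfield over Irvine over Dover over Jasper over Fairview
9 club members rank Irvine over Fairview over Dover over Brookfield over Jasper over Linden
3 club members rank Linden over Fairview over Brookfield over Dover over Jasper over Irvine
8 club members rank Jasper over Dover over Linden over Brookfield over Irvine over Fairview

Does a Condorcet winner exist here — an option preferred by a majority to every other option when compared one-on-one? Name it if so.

Head-to-head results (37 voters total):
Jasper vs Brookfield: Brookfield wins 29–8.
Jasper vs Dover: Dover wins 25–12.
Jasper vs Linden: Linden wins 20–17.
Jasper vs Irvine: Irvine wins 26–11.
Jasper vs Fairview: Jasper wins 21–16.
Brookfield vs Dover: Brookfield wins 20–17.
Brookfield vs Linden: Linden wins 28–9.
Brookfield vs Irvine: Brookfield wins 24–13.
Brookfield vs Fairview: Brookfield wins 25–12.
Dover vs Linden: Linden wins 20–17.
Dover vs Irvine: Irvine wins 26–11.
Dover vs Fairview: Dover wins 21–16.
Linden vs Irvine: Linden wins 28–9.
Linden vs Fairview: Linden wins 28–9.
Irvine vs Fairview: Irvine wins 34–3.
Linden beats each rival — Jasper (20–17), Brookfield (28–9), Dover (20–17), Irvine (28–9), Fairview (28–9) — so Linden is the Condorcet winner.

Linden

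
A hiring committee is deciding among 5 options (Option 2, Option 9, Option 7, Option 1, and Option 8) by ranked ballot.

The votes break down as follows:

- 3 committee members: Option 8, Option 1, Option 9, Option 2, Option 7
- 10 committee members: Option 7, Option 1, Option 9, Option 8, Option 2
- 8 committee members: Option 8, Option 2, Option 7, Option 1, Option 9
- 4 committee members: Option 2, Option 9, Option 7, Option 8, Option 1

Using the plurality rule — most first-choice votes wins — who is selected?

Option 8

First-place vote totals:
  Option 2: 4
  Option 9: 0
  Option 7: 10
  Option 1: 0
  Option 8: 11
Option 8 has the most first-place votes.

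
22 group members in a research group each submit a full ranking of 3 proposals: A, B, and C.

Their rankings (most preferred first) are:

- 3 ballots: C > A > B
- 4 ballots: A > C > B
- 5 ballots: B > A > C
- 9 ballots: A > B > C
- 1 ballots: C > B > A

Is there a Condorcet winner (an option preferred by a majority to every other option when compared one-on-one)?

Head-to-head results (22 voters total):
A vs B: A wins 16–6.
A vs C: A wins 18–4.
B vs C: B wins 14–8.
A beats each rival — B (16–6), C (18–4) — so A is the Condorcet winner.

Yes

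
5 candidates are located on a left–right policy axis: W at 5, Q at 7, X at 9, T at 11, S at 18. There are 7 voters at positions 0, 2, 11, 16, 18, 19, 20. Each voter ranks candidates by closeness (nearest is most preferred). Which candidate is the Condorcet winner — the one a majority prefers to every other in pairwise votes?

With single-peaked preferences on a line, the Condorcet winner is the candidate closest to the median voter.
The median voter (position 16) is closest to S at 18.
Check: S vs Q — voters closer to S: 4 of 7.

S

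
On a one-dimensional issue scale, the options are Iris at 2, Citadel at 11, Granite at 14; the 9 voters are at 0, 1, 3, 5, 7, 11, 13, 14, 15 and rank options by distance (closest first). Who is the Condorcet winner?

Citadel

With single-peaked preferences on a line, the Condorcet winner is the candidate closest to the median voter.
The median voter (position 7) is closest to Citadel at 11.
Check: Citadel vs Granite — voters closer to Citadel: 6 of 9.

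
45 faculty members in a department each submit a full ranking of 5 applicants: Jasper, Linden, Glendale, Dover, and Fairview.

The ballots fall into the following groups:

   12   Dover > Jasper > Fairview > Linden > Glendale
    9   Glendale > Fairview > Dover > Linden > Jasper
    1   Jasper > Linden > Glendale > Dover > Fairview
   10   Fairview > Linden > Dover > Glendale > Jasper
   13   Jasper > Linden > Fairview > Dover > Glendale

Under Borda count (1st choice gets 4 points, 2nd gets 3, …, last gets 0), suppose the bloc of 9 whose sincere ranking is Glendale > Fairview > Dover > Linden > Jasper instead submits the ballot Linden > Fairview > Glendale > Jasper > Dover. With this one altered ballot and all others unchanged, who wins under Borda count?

Linden

Borda totals with the altered ballot: Jasper 101, Linden 120, Glendale 30, Dover 82, Fairview 117.
The switch changes the winner from Fairview to Linden.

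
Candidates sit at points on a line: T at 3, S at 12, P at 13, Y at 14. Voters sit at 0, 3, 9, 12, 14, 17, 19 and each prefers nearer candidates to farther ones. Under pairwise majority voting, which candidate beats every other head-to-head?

S

With single-peaked preferences on a line, the Condorcet winner is the candidate closest to the median voter.
The median voter (position 12) is closest to S at 12.
Check: S vs P — voters closer to S: 4 of 7.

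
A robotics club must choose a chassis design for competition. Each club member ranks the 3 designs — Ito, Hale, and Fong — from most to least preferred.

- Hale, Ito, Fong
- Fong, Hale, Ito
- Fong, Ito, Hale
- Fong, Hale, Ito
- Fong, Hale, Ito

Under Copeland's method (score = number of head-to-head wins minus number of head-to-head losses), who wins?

Pairwise results:
  Ito vs Hale: Hale wins 4–1.
  Ito vs Fong: Fong wins 4–1.
  Hale vs Fong: Fong wins 4–1.
Copeland scores (wins − losses):
  Ito: 0 − 2 = -2
  Hale: 1 − 1 = 0
  Fong: 2 − 0 = 2
Fong has the best Copeland score.

Fong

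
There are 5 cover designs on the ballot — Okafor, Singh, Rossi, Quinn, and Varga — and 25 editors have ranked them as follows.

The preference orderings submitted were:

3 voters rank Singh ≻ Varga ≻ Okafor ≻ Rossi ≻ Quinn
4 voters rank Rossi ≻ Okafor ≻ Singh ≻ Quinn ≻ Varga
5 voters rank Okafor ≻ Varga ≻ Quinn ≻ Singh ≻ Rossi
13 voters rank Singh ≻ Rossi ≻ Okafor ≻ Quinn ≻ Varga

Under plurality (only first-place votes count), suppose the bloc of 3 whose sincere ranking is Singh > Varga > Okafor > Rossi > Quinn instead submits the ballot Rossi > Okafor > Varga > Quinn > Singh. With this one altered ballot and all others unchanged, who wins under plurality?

First-place totals with the altered ballot: Okafor 5, Singh 13, Rossi 7, Quinn 0, Varga 0.
The winner is unchanged: still Singh.

Singh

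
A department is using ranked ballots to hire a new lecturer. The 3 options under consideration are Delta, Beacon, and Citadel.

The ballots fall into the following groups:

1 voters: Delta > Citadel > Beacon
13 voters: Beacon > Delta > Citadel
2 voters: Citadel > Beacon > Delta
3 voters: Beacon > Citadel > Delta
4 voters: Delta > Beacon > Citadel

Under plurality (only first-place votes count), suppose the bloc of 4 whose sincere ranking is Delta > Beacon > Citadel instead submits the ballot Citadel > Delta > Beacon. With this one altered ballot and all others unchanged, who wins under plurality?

First-place totals with the altered ballot: Delta 1, Beacon 16, Citadel 6.
The winner is unchanged: still Beacon.

Beacon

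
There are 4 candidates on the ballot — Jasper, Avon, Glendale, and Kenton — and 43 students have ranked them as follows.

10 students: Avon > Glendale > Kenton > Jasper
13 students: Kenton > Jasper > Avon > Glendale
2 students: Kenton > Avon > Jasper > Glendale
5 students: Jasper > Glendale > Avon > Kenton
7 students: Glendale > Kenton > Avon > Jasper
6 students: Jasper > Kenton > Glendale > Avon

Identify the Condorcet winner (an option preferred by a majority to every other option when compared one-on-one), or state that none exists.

Head-to-head results (43 voters total):
Jasper vs Avon: Jasper wins 24–19.
Jasper vs Glendale: Jasper wins 26–17.
Jasper vs Kenton: Kenton wins 32–11.
Avon vs Glendale: Avon wins 25–18.
Avon vs Kenton: Kenton wins 28–15.
Glendale vs Kenton: Glendale wins 22–21.
No candidate beats all others: Jasper beats Glendale beats Kenton beats Jasper, a majority cycle.

None — there is no Condorcet winner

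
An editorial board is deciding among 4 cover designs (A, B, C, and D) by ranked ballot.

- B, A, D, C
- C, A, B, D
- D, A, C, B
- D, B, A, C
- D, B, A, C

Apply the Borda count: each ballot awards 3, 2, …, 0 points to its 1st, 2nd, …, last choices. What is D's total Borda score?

Borda scores:
  A: 2 + 2 + 2 + 1 + 1 = 8
  B: 3 + 1 + 0 + 2 + 2 = 8
  C: 0 + 3 + 1 + 0 + 0 = 4
  D: 1 + 0 + 3 + 3 + 3 = 10

10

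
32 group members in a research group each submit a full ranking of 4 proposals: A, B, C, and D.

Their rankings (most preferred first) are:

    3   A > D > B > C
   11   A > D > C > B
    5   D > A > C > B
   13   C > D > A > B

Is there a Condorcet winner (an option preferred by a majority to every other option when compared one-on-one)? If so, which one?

Head-to-head results (32 voters total):
A vs B: A wins 32–0.
A vs C: A wins 19–13.
A vs D: D wins 18–14.
B vs C: C wins 29–3.
B vs D: D wins 32–0.
C vs D: D wins 19–13.
D beats each rival — A (18–14), B (32–0), C (19–13) — so D is the Condorcet winner.

D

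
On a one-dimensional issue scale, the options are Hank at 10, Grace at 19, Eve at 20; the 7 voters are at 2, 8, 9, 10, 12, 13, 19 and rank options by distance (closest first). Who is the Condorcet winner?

Hank

With single-peaked preferences on a line, the Condorcet winner is the candidate closest to the median voter.
The median voter (position 10) is closest to Hank at 10.
Check: Hank vs Grace — voters closer to Hank: 6 of 7.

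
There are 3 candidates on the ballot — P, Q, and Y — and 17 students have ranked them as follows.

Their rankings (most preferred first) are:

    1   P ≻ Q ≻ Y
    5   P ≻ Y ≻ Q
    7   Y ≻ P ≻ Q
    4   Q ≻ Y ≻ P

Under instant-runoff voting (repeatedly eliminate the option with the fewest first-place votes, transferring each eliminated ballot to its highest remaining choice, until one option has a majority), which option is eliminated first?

Round 1: Y 7, P 6, Q 4. Q has the fewest and is eliminated.
Round 2: Y 11, P 6. Y has a majority.

Q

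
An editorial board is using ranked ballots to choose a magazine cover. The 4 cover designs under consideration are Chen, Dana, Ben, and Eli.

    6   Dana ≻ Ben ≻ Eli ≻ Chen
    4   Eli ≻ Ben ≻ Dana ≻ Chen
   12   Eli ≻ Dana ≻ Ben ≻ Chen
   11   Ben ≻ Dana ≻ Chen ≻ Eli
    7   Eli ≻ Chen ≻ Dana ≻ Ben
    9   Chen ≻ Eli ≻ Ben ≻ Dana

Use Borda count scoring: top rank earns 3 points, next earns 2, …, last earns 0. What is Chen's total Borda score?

52

Borda scores:
  Chen: 6·0 + 4·0 + 12·0 + 11·1 + 7·2 + 9·3 = 52
  Dana: 6·3 + 4·1 + 12·2 + 11·2 + 7·1 + 9·0 = 75
  Ben: 6·2 + 4·2 + 12·1 + 11·3 + 7·0 + 9·1 = 74
  Eli: 6·1 + 4·3 + 12·3 + 11·0 + 7·3 + 9·2 = 93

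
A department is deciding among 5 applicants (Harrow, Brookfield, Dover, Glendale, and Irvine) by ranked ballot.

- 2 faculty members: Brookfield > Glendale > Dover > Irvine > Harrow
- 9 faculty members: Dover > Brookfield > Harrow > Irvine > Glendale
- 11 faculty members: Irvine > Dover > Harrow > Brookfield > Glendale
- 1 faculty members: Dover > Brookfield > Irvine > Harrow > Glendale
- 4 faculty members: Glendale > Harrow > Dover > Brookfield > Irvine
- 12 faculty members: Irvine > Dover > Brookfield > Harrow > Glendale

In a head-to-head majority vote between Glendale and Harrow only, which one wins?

Harrow

Ballots ranking Glendale above Harrow: 2+4 = 6.
Ballots ranking Harrow above Glendale: 9+11+1+12 = 33.
Harrow wins the head-to-head, 33–6.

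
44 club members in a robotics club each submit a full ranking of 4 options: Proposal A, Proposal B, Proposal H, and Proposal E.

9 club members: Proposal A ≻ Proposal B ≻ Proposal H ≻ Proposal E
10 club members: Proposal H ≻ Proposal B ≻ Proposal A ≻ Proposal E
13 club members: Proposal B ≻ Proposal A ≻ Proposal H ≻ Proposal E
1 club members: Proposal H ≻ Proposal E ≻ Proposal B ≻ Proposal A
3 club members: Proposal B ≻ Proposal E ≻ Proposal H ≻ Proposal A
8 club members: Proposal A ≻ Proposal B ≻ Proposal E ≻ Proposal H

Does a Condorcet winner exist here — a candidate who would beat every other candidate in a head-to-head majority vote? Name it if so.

Head-to-head results (44 voters total):
Proposal A vs Proposal B: Proposal B wins 27–17.
Proposal A vs Proposal H: Proposal A wins 30–14.
Proposal A vs Proposal E: Proposal A wins 40–4.
Proposal B vs Proposal H: Proposal B wins 33–11.
Proposal B vs Proposal E: Proposal B wins 43–1.
Proposal H vs Proposal E: Proposal H wins 33–11.
Proposal B beats each rival — Proposal A (27–17), Proposal H (33–11), Proposal E (43–1) — so Proposal B is the Condorcet winner.

Proposal B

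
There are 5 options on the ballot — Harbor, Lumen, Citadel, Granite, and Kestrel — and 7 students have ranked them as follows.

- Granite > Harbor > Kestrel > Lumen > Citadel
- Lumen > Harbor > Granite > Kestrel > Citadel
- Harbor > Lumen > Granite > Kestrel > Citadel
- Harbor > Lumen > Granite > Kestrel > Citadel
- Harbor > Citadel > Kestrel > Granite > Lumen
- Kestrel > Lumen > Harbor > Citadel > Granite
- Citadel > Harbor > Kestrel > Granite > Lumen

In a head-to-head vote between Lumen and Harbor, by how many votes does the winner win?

Ballots ranking Lumen above Harbor: 2.
Ballots ranking Harbor above Lumen: 5.
Harbor wins 5–2, a margin of 3.

3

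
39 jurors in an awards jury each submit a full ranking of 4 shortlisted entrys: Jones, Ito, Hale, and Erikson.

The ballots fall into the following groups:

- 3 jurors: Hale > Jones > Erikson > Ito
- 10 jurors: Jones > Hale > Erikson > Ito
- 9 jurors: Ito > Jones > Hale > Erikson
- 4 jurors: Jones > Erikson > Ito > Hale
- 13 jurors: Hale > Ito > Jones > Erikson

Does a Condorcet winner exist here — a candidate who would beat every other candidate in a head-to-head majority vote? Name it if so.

None — there is no Condorcet winner

Head-to-head results (39 voters total):
Jones vs Ito: Ito wins 22–17.
Jones vs Hale: Jones wins 23–16.
Jones vs Erikson: Jones wins 39–0.
Ito vs Hale: Hale wins 26–13.
Ito vs Erikson: Ito wins 22–17.
Hale vs Erikson: Hale wins 35–4.
No candidate beats all others: Jones beats Hale beats Ito beats Jones, a majority cycle.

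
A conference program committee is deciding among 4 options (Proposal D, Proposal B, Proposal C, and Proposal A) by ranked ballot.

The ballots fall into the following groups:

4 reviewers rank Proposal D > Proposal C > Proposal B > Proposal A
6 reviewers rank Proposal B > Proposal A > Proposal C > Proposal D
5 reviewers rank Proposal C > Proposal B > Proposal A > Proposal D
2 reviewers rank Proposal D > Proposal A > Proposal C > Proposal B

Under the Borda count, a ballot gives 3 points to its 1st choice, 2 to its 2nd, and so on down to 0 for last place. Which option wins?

Proposal B

Borda scores:
  Proposal D: 4·3 + 6·0 + 5·0 + 2·3 = 18
  Proposal B: 4·1 + 6·3 + 5·2 + 2·0 = 32
  Proposal C: 4·2 + 6·1 + 5·3 + 2·1 = 31
  Proposal A: 4·0 + 6·2 + 5·1 + 2·2 = 21
Proposal B has the highest total.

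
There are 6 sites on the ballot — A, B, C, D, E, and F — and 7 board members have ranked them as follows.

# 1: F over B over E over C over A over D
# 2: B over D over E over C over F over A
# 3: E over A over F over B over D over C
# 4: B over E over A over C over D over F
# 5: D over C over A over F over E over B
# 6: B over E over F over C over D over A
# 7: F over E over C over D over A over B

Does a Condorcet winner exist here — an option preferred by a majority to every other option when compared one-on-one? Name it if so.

No Condorcet winner

Head-to-head results (7 voters total):
A vs B: B wins 4–3.
A vs C: C wins 5–2.
A vs D: D wins 4–3.
A vs E: E wins 6–1.
A vs F: F wins 4–3.
B vs C: B wins 5–2.
B vs D: B wins 5–2.
B vs E: B wins 4–3.
B vs F: F wins 4–3.
C vs D: C wins 4–3.
C vs E: E wins 6–1.
C vs F: F wins 4–3.
D vs E: E wins 5–2.
D vs F: F wins 4–3.
E vs F: E wins 4–3.
No candidate beats all others: B beats E beats F beats B, a majority cycle.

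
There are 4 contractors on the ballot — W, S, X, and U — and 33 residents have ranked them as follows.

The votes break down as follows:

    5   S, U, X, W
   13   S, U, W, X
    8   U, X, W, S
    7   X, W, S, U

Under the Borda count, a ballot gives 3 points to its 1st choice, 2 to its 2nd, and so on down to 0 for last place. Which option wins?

S

Borda scores:
  W: 5·0 + 13·1 + 8·1 + 7·2 = 35
  S: 5·3 + 13·3 + 8·0 + 7·1 = 61
  X: 5·1 + 13·0 + 8·2 + 7·3 = 42
  U: 5·2 + 13·2 + 8·3 + 7·0 = 60
S has the highest total.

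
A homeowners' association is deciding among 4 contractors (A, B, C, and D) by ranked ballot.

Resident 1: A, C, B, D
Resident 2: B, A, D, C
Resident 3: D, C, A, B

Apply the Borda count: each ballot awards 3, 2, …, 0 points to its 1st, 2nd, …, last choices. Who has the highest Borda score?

A

Borda scores:
  A: 3 + 2 + 1 = 6
  B: 1 + 3 + 0 = 4
  C: 2 + 0 + 2 = 4
  D: 0 + 1 + 3 = 4
A has the highest total.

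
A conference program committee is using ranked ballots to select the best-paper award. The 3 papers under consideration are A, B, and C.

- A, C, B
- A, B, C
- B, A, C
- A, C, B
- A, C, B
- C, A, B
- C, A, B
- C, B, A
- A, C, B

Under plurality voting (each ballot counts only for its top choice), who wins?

A

First-place vote totals:
  A: 5
  B: 1
  C: 3
A has the most first-place votes.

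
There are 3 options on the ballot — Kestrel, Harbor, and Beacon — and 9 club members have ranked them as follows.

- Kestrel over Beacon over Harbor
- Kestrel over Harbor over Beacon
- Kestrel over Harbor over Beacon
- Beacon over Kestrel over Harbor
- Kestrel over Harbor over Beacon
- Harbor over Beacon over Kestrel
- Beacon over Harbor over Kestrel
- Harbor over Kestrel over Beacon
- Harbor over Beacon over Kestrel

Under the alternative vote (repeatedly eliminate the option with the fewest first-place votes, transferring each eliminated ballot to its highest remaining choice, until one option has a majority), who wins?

Kestrel

Round 1: Kestrel 4, Harbor 3, Beacon 2. Beacon has the fewest and is eliminated.
Round 2: Kestrel 5, Harbor 4. Kestrel has a majority.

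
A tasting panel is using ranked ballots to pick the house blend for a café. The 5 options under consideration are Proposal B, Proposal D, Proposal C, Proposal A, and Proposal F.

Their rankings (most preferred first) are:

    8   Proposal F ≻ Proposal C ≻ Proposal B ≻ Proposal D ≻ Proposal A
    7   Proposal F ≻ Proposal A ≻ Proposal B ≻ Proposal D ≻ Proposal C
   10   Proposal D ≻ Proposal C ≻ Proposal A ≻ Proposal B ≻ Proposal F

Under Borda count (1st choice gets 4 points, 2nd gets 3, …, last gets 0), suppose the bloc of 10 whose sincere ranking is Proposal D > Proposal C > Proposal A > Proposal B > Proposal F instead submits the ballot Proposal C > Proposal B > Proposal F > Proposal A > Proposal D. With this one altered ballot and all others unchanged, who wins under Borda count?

Proposal F

Borda totals with the altered ballot: Proposal B 60, Proposal D 15, Proposal C 64, Proposal A 31, Proposal F 80.
The winner is unchanged: still Proposal F.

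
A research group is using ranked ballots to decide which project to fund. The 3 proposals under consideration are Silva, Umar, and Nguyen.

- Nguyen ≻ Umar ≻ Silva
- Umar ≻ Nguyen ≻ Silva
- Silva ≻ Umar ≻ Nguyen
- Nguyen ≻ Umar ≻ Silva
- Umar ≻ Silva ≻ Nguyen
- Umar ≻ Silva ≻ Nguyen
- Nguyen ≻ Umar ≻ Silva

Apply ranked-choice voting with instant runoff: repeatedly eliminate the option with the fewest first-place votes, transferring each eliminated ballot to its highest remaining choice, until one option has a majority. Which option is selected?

Umar

Round 1: Umar 3, Nguyen 3, Silva 1. Silva has the fewest and is eliminated.
Round 2: Umar 4, Nguyen 3. Umar has a majority.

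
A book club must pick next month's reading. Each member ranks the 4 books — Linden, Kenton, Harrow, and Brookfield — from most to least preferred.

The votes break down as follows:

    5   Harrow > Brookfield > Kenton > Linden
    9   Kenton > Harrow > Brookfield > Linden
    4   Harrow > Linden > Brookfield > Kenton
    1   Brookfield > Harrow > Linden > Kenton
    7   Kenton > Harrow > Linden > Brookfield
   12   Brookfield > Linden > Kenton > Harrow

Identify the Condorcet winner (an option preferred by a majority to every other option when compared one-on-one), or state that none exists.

No Condorcet winner

Head-to-head results (38 voters total):
Linden vs Kenton: Kenton wins 21–17.
Linden vs Harrow: Harrow wins 26–12.
Linden vs Brookfield: Brookfield wins 27–11.
Kenton vs Harrow: Kenton wins 28–10.
Kenton vs Brookfield: Brookfield wins 22–16.
Harrow vs Brookfield: Harrow wins 25–13.
No candidate beats all others: Kenton beats Harrow beats Brookfield beats Kenton, a majority cycle.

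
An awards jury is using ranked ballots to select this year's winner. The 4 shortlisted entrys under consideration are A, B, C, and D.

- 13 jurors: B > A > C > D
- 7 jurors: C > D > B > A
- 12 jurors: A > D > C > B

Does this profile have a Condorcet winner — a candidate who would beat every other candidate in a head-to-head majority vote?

Head-to-head results (32 voters total):
A vs B: B wins 20–12.
A vs C: A wins 25–7.
A vs D: A wins 25–7.
B vs C: C wins 19–13.
B vs D: D wins 19–13.
C vs D: C wins 20–12.
No candidate beats all others: A beats C beats B beats A, a majority cycle.

No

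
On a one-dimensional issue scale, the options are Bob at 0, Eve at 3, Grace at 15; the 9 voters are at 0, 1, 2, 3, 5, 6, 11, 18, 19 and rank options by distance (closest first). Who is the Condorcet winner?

Eve

With single-peaked preferences on a line, the Condorcet winner is the candidate closest to the median voter.
The median voter (position 5) is closest to Eve at 3.
Check: Eve vs Grace — voters closer to Eve: 6 of 9.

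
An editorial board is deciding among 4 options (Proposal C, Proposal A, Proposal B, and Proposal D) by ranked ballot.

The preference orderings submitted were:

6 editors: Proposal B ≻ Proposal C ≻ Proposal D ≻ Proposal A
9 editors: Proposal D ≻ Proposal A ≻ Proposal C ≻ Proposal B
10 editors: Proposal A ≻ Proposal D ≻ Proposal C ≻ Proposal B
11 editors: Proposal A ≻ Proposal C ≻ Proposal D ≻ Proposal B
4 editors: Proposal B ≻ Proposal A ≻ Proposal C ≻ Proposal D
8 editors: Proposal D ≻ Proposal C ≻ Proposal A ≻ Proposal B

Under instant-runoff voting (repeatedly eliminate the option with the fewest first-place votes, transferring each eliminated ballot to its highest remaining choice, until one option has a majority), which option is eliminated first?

Round 1: Proposal A 21, Proposal D 17, Proposal B 10, Proposal C 0. Proposal C has the fewest and is eliminated.
Round 2: Proposal A 21, Proposal D 17, Proposal B 10. Proposal B has the fewest and is eliminated.
Round 3: Proposal A 25, Proposal D 23. Proposal A has a majority.

Proposal C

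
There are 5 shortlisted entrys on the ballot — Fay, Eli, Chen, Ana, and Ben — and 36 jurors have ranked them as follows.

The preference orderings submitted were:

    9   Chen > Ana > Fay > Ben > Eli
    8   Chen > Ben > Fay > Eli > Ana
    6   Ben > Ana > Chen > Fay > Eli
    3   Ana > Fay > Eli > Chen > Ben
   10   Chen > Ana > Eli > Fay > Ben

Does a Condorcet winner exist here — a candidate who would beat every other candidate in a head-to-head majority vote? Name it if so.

Head-to-head results (36 voters total):
Fay vs Eli: Fay wins 26–10.
Fay vs Chen: Chen wins 33–3.
Fay vs Ana: Ana wins 28–8.
Fay vs Ben: Fay wins 22–14.
Eli vs Chen: Chen wins 33–3.
Eli vs Ana: Ana wins 28–8.
Eli vs Ben: Ben wins 23–13.
Chen vs Ana: Chen wins 27–9.
Chen vs Ben: Chen wins 30–6.
Ana vs Ben: Ana wins 22–14.
Chen beats each rival — Fay (33–3), Eli (33–3), Ana (27–9), Ben (30–6) — so Chen is the Condorcet winner.

Chen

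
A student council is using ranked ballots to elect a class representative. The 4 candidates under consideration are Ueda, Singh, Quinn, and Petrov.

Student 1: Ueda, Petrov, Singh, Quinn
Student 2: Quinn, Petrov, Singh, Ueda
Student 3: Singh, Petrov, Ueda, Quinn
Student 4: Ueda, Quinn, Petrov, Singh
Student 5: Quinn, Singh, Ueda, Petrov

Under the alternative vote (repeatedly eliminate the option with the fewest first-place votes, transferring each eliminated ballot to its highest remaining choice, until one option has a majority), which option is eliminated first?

Round 1: Ueda 2, Quinn 2, Singh 1, Petrov 0. Petrov has the fewest and is eliminated.
Round 2: Ueda 2, Quinn 2, Singh 1. Singh has the fewest and is eliminated.
Round 3: Ueda 3, Quinn 2. Ueda has a majority.

Petrov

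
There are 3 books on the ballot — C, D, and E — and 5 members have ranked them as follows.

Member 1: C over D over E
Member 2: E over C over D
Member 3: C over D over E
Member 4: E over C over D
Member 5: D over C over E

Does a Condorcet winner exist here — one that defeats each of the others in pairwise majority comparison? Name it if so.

C

Head-to-head results (5 voters total):
C vs D: C wins 4–1.
C vs E: C wins 3–2.
D vs E: D wins 3–2.
C beats each rival — D (4–1), E (3–2) — so C is the Condorcet winner.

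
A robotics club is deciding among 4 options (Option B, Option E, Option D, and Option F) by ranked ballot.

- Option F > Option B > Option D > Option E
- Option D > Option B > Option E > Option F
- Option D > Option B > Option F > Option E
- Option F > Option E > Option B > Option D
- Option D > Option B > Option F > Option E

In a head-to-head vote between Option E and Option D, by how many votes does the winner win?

3

Ballots ranking Option E above Option D: 1.
Ballots ranking Option D above Option E: 4.
Option D wins 4–1, a margin of 3.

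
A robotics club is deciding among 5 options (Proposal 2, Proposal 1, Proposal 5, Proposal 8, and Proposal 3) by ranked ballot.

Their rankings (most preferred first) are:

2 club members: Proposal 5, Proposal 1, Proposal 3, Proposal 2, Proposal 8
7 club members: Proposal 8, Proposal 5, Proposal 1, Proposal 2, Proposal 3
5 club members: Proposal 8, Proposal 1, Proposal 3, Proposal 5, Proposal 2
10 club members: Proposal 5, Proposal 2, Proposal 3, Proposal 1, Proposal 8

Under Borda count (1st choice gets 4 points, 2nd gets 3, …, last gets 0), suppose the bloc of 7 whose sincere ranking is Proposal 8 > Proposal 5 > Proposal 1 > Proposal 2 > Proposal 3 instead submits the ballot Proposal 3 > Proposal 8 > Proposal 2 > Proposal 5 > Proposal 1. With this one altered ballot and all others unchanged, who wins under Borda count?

Proposal 3

Borda totals with the altered ballot: Proposal 2 46, Proposal 1 31, Proposal 5 60, Proposal 8 41, Proposal 3 62.
The switch changes the winner from Proposal 5 to Proposal 3.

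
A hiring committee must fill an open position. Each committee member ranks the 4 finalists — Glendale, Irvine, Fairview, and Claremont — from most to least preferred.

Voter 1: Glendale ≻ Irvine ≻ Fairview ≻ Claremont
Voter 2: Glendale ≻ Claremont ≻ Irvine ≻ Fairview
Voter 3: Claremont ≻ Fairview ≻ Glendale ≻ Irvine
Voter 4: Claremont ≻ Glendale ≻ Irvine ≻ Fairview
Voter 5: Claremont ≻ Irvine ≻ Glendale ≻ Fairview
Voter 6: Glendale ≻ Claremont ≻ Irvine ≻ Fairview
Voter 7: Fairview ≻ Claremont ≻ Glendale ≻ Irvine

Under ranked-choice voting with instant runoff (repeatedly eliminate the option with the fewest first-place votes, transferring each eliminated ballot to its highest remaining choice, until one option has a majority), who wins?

Claremont

Round 1: Glendale 3, Claremont 3, Fairview 1, Irvine 0. Irvine has the fewest and is eliminated.
Round 2: Glendale 3, Claremont 3, Fairview 1. Fairview has the fewest and is eliminated.
Round 3: Claremont 4, Glendale 3. Claremont has a majority.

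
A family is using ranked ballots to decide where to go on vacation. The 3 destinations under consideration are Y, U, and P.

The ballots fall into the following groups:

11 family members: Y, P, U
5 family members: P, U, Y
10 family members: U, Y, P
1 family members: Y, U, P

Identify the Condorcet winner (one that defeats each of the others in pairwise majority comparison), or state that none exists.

Head-to-head results (27 voters total):
Y vs U: U wins 15–12.
Y vs P: Y wins 22–5.
U vs P: P wins 16–11.
No candidate beats all others: Y beats P beats U beats Y, a majority cycle.

There is no Condorcet winner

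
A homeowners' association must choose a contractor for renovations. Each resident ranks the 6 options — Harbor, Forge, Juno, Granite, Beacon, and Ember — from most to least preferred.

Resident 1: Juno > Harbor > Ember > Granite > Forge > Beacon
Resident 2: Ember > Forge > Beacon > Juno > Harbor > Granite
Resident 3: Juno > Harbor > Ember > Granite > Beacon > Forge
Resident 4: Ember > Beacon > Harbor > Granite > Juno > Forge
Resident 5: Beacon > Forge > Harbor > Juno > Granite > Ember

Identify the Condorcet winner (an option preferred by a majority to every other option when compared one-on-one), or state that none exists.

There is no Condorcet winner

Head-to-head results (5 voters total):
Harbor vs Forge: Harbor wins 3–2.
Harbor vs Juno: Juno wins 3–2.
Harbor vs Granite: Harbor wins 5–0.
Harbor vs Beacon: Beacon wins 3–2.
Harbor vs Ember: Harbor wins 3–2.
Forge vs Juno: Juno wins 3–2.
Forge vs Granite: Granite wins 3–2.
Forge vs Beacon: Beacon wins 3–2.
Forge vs Ember: Ember wins 4–1.
Juno vs Granite: Juno wins 4–1.
Juno vs Beacon: Beacon wins 3–2.
Juno vs Ember: Juno wins 3–2.
Granite vs Beacon: Beacon wins 3–2.
Granite vs Ember: Ember wins 4–1.
Beacon vs Ember: Ember wins 4–1.
No candidate beats all others: Harbor beats Ember beats Beacon beats Harbor, a majority cycle.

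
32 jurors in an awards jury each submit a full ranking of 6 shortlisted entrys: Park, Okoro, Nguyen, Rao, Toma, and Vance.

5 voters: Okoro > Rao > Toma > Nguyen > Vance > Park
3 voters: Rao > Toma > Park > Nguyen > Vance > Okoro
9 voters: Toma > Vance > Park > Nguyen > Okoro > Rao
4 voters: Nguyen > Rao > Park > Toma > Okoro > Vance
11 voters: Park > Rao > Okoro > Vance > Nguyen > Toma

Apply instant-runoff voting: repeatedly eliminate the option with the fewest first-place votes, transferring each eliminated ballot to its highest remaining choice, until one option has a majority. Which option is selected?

Toma

Round 1: Park 11, Toma 9, Okoro 5, Nguyen 4, Rao 3, Vance 0. Vance has the fewest and is eliminated.
Round 2: Park 11, Toma 9, Okoro 5, Nguyen 4, Rao 3. Rao has the fewest and is eliminated.
Round 3: Toma 12, Park 11, Okoro 5, Nguyen 4. Nguyen has the fewest and is eliminated.
Round 4: Park 15, Toma 12, Okoro 5. Okoro has the fewest and is eliminated.
Round 5: Toma 17, Park 15. Toma has a majority.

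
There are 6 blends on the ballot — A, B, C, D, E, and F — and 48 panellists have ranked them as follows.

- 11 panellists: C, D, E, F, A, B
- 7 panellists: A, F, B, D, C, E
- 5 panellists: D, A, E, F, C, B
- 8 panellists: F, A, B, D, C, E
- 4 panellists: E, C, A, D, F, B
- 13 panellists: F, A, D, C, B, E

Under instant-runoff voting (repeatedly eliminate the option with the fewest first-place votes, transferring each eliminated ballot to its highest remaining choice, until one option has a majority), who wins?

Round 1: F 21, C 11, A 7, D 5, E 4, B 0. B has the fewest and is eliminated.
Round 2: F 21, C 11, A 7, D 5, E 4. E has the fewest and is eliminated.
Round 3: F 21, C 15, A 7, D 5. D has the fewest and is eliminated.
Round 4: F 21, C 15, A 12. A has the fewest and is eliminated.
Round 5: F 33, C 15. F has a majority.

F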